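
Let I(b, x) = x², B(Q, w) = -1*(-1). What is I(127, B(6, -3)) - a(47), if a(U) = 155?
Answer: -154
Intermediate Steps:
B(Q, w) = 1
I(127, B(6, -3)) - a(47) = 1² - 1*155 = 1 - 155 = -154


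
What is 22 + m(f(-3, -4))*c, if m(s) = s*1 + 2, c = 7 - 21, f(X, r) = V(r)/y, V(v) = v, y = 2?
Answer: 22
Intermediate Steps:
f(X, r) = r/2
c = -14
m(s) = 2 + s (m(s) = s + 2 = 2 + s)
22 + m(f(-3, -4))*c = 22 + (2 + (½)*(-4))*(-14) = 22 + (2 - 2)*(-14) = 22 + 0*(-14) = 22 + 0 = 22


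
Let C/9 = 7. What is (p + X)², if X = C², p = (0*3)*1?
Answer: 15752961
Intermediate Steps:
p = 0 (p = 0*1 = 0)
C = 63 (C = 9*7 = 63)
X = 3969 (X = 63² = 3969)
(p + X)² = (0 + 3969)² = 3969² = 15752961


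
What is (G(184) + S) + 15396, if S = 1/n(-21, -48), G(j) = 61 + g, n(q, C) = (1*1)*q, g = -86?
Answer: 322790/21 ≈ 15371.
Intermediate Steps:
n(q, C) = q (n(q, C) = 1*q = q)
G(j) = -25 (G(j) = 61 - 86 = -25)
S = -1/21 (S = 1/(-21) = -1/21 ≈ -0.047619)
(G(184) + S) + 15396 = (-25 - 1/21) + 15396 = -526/21 + 15396 = 322790/21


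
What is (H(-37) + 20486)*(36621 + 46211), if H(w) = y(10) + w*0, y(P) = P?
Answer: 1697724672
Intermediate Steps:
H(w) = 10 (H(w) = 10 + w*0 = 10 + 0 = 10)
(H(-37) + 20486)*(36621 + 46211) = (10 + 20486)*(36621 + 46211) = 20496*82832 = 1697724672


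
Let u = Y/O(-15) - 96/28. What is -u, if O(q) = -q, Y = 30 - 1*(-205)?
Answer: -257/21 ≈ -12.238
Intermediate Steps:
Y = 235 (Y = 30 + 205 = 235)
u = 257/21 (u = 235/((-1*(-15))) - 96/28 = 235/15 - 96*1/28 = 235*(1/15) - 24/7 = 47/3 - 24/7 = 257/21 ≈ 12.238)
-u = -1*257/21 = -257/21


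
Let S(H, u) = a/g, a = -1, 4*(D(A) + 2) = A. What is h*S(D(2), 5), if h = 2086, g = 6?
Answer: -1043/3 ≈ -347.67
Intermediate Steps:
D(A) = -2 + A/4
S(H, u) = -⅙ (S(H, u) = -1/6 = -1*⅙ = -⅙)
h*S(D(2), 5) = 2086*(-⅙) = -1043/3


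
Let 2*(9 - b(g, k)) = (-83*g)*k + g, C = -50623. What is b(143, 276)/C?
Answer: -3275719/101246 ≈ -32.354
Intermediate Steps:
b(g, k) = 9 - g/2 + 83*g*k/2 (b(g, k) = 9 - ((-83*g)*k + g)/2 = 9 - (-83*g*k + g)/2 = 9 - (g - 83*g*k)/2 = 9 + (-g/2 + 83*g*k/2) = 9 - g/2 + 83*g*k/2)
b(143, 276)/C = (9 - ½*143 + (83/2)*143*276)/(-50623) = (9 - 143/2 + 1637922)*(-1/50623) = (3275719/2)*(-1/50623) = -3275719/101246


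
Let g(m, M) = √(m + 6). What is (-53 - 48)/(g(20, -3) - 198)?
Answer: 9999/19589 + 101*√26/39178 ≈ 0.52358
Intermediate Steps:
g(m, M) = √(6 + m)
(-53 - 48)/(g(20, -3) - 198) = (-53 - 48)/(√(6 + 20) - 198) = -101/(√26 - 198) = -101/(-198 + √26)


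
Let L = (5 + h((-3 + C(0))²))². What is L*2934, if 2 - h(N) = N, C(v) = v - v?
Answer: 11736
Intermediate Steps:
C(v) = 0
h(N) = 2 - N
L = 4 (L = (5 + (2 - (-3 + 0)²))² = (5 + (2 - 1*(-3)²))² = (5 + (2 - 1*9))² = (5 + (2 - 9))² = (5 - 7)² = (-2)² = 4)
L*2934 = 4*2934 = 11736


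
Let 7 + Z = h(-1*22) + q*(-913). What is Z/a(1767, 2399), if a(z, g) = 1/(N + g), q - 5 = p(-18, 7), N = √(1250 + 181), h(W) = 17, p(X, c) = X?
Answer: 28497721 + 35637*√159 ≈ 2.8947e+7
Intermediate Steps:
N = 3*√159 (N = √1431 = 3*√159 ≈ 37.829)
q = -13 (q = 5 - 18 = -13)
a(z, g) = 1/(g + 3*√159) (a(z, g) = 1/(3*√159 + g) = 1/(g + 3*√159))
Z = 11879 (Z = -7 + (17 - 13*(-913)) = -7 + (17 + 11869) = -7 + 11886 = 11879)
Z/a(1767, 2399) = 11879/(1/(2399 + 3*√159)) = 11879*(2399 + 3*√159) = 28497721 + 35637*√159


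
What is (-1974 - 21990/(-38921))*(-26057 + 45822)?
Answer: -1518111384960/38921 ≈ -3.9005e+7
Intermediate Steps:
(-1974 - 21990/(-38921))*(-26057 + 45822) = (-1974 - 21990*(-1/38921))*19765 = (-1974 + 21990/38921)*19765 = -76808064/38921*19765 = -1518111384960/38921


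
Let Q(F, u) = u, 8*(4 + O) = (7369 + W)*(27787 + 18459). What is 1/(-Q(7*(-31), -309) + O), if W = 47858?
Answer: 4/1277015141 ≈ 3.1323e-9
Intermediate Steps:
O = 1277013905/4 (O = -4 + ((7369 + 47858)*(27787 + 18459))/8 = -4 + (55227*46246)/8 = -4 + (1/8)*2554027842 = -4 + 1277013921/4 = 1277013905/4 ≈ 3.1925e+8)
1/(-Q(7*(-31), -309) + O) = 1/(-1*(-309) + 1277013905/4) = 1/(309 + 1277013905/4) = 1/(1277015141/4) = 4/1277015141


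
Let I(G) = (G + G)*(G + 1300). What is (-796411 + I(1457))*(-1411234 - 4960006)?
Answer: -46111766673880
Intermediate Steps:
I(G) = 2*G*(1300 + G) (I(G) = (2*G)*(1300 + G) = 2*G*(1300 + G))
(-796411 + I(1457))*(-1411234 - 4960006) = (-796411 + 2*1457*(1300 + 1457))*(-1411234 - 4960006) = (-796411 + 2*1457*2757)*(-6371240) = (-796411 + 8033898)*(-6371240) = 7237487*(-6371240) = -46111766673880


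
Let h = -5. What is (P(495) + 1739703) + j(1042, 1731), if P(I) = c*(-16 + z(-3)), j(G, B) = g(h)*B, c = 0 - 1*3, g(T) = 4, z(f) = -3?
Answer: 1746684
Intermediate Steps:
c = -3 (c = 0 - 3 = -3)
j(G, B) = 4*B
P(I) = 57 (P(I) = -3*(-16 - 3) = -3*(-19) = 57)
(P(495) + 1739703) + j(1042, 1731) = (57 + 1739703) + 4*1731 = 1739760 + 6924 = 1746684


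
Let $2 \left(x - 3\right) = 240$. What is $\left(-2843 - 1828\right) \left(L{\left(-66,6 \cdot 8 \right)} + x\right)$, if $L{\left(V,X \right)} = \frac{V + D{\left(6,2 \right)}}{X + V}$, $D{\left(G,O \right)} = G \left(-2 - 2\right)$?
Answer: $-597888$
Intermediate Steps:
$D{\left(G,O \right)} = - 4 G$ ($D{\left(G,O \right)} = G \left(-4\right) = - 4 G$)
$x = 123$ ($x = 3 + \frac{1}{2} \cdot 240 = 3 + 120 = 123$)
$L{\left(V,X \right)} = \frac{-24 + V}{V + X}$ ($L{\left(V,X \right)} = \frac{V - 24}{X + V} = \frac{V - 24}{V + X} = \frac{-24 + V}{V + X}$)
$\left(-2843 - 1828\right) \left(L{\left(-66,6 \cdot 8 \right)} + x\right) = \left(-2843 - 1828\right) \left(\frac{-24 - 66}{-66 + 6 \cdot 8} + 123\right) = - 4671 \left(\frac{1}{-66 + 48} \left(-90\right) + 123\right) = - 4671 \left(\frac{1}{-18} \left(-90\right) + 123\right) = - 4671 \left(\left(- \frac{1}{18}\right) \left(-90\right) + 123\right) = - 4671 \left(5 + 123\right) = \left(-4671\right) 128 = -597888$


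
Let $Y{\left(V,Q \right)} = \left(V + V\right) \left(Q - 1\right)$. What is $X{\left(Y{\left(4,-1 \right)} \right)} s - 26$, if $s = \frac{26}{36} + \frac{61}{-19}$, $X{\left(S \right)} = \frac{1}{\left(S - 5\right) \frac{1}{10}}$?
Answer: $- \frac{89111}{3591} \approx -24.815$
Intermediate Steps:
$Y{\left(V,Q \right)} = 2 V \left(-1 + Q\right)$
$X{\left(S \right)} = \frac{1}{- \frac{1}{2} + \frac{S}{10}}$ ($X{\left(S \right)} = \frac{1}{\left(-5 + S\right) \frac{1}{10}} = \frac{1}{- \frac{1}{2} + \frac{S}{10}}$)
$s = - \frac{851}{342}$ ($s = 26 \cdot \frac{1}{36} + 61 \left(- \frac{1}{19}\right) = \frac{13}{18} - \frac{61}{19} = - \frac{851}{342} \approx -2.4883$)
$X{\left(Y{\left(4,-1 \right)} \right)} s - 26 = \frac{10}{-5 + 2 \cdot 4 \left(-1 - 1\right)} \left(- \frac{851}{342}\right) - 26 = \frac{10}{-5 + 2 \cdot 4 \left(-2\right)} \left(- \frac{851}{342}\right) - 26 = \frac{10}{-5 - 16} \left(- \frac{851}{342}\right) - 26 = \frac{10}{-21} \left(- \frac{851}{342}\right) - 26 = 10 \left(- \frac{1}{21}\right) \left(- \frac{851}{342}\right) - 26 = \left(- \frac{10}{21}\right) \left(- \frac{851}{342}\right) - 26 = \frac{4255}{3591} - 26 = - \frac{89111}{3591}$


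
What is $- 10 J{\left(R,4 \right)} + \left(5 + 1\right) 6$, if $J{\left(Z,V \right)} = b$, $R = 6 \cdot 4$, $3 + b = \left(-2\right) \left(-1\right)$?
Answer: $46$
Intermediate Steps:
$b = -1$ ($b = -3 - -2 = -3 + 2 = -1$)
$R = 24$
$J{\left(Z,V \right)} = -1$
$- 10 J{\left(R,4 \right)} + \left(5 + 1\right) 6 = \left(-10\right) \left(-1\right) + \left(5 + 1\right) 6 = 10 + 6 \cdot 6 = 10 + 36 = 46$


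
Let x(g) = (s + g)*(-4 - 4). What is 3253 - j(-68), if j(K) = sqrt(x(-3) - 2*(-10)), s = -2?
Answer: 3253 - 2*sqrt(15) ≈ 3245.3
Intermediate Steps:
x(g) = 16 - 8*g (x(g) = (-2 + g)*(-4 - 4) = (-2 + g)*(-8) = 16 - 8*g)
j(K) = 2*sqrt(15) (j(K) = sqrt((16 - 8*(-3)) - 2*(-10)) = sqrt((16 + 24) + 20) = sqrt(40 + 20) = sqrt(60) = 2*sqrt(15))
3253 - j(-68) = 3253 - 2*sqrt(15)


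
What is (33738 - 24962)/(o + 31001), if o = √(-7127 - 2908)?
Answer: 68016194/240268009 - 6582*I*√1115/240268009 ≈ 0.28308 - 0.00091474*I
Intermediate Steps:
o = 3*I*√1115 (o = √(-10035) = 3*I*√1115 ≈ 100.17*I)
(33738 - 24962)/(o + 31001) = (33738 - 24962)/(3*I*√1115 + 31001) = 8776/(31001 + 3*I*√1115)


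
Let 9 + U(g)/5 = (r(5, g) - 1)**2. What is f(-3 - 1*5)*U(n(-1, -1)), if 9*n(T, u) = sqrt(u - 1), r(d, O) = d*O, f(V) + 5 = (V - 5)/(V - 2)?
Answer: 12913/81 + 185*I*sqrt(2)/9 ≈ 159.42 + 29.07*I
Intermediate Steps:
f(V) = -5 + (-5 + V)/(-2 + V) (f(V) = -5 + (V - 5)/(V - 2) = -5 + (-5 + V)/(-2 + V))
r(d, O) = O*d
n(T, u) = sqrt(-1 + u)/9 (n(T, u) = sqrt(u - 1)/9 = sqrt(-1 + u)/9)
U(g) = -45 + 5*(-1 + 5*g)**2 (U(g) = -45 + 5*(g*5 - 1)**2 = -45 + 5*(5*g - 1)**2 = -45 + 5*(-1 + 5*g)**2)
f(-3 - 1*5)*U(n(-1, -1)) = ((5 - 4*(-3 - 1*5))/(-2 + (-3 - 1*5)))*(-45 + 5*(-1 + 5*(sqrt(-1 - 1)/9))**2) = ((5 - 4*(-3 - 5))/(-2 + (-3 - 5)))*(-45 + 5*(-1 + 5*(sqrt(-2)/9))**2) = ((5 - 4*(-8))/(-2 - 8))*(-45 + 5*(-1 + 5*((I*sqrt(2))/9))**2) = ((5 + 32)/(-10))*(-45 + 5*(-1 + 5*(I*sqrt(2)/9))**2) = (-1/10*37)*(-45 + 5*(-1 + 5*I*sqrt(2)/9)**2) = -37*(-45 + 5*(-1 + 5*I*sqrt(2)/9)**2)/10 = 333/2 - 37*(-1 + 5*I*sqrt(2)/9)**2/2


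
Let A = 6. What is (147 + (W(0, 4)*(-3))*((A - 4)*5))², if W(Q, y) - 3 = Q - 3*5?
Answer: 257049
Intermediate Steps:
W(Q, y) = -12 + Q (W(Q, y) = 3 + (Q - 3*5) = 3 + (Q - 15) = 3 + (-15 + Q) = -12 + Q)
(147 + (W(0, 4)*(-3))*((A - 4)*5))² = (147 + ((-12 + 0)*(-3))*((6 - 4)*5))² = (147 + (-12*(-3))*(2*5))² = (147 + 36*10)² = (147 + 360)² = 507² = 257049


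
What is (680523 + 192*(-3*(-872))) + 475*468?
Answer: 1405095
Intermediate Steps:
(680523 + 192*(-3*(-872))) + 475*468 = (680523 + 192*2616) + 222300 = (680523 + 502272) + 222300 = 1182795 + 222300 = 1405095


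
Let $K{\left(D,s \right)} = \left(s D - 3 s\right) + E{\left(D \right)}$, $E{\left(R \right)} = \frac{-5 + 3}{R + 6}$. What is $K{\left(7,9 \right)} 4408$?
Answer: $\frac{2054128}{13} \approx 1.5801 \cdot 10^{5}$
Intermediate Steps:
$E{\left(R \right)} = - \frac{2}{6 + R}$
$K{\left(D,s \right)} = - 3 s - \frac{2}{6 + D} + D s$ ($K{\left(D,s \right)} = \left(s D - 3 s\right) - \frac{2}{6 + D} = \left(D s - 3 s\right) - \frac{2}{6 + D} = \left(- 3 s + D s\right) - \frac{2}{6 + D} = - 3 s - \frac{2}{6 + D} + D s$)
$K{\left(7,9 \right)} 4408 = \frac{-2 + 9 \left(-3 + 7\right) \left(6 + 7\right)}{6 + 7} \cdot 4408 = \frac{-2 + 9 \cdot 4 \cdot 13}{13} \cdot 4408 = \frac{-2 + 468}{13} \cdot 4408 = \frac{1}{13} \cdot 466 \cdot 4408 = \frac{466}{13} \cdot 4408 = \frac{2054128}{13}$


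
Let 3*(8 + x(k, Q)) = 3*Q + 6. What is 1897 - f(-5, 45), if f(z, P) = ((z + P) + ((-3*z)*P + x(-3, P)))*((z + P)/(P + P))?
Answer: 14057/9 ≈ 1561.9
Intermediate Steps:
x(k, Q) = -6 + Q (x(k, Q) = -8 + (3*Q + 6)/3 = -8 + (6 + 3*Q)/3 = -8 + (2 + Q) = -6 + Q)
f(z, P) = (P + z)*(-6 + z + 2*P - 3*P*z)/(2*P) (f(z, P) = ((z + P) + ((-3*z)*P + (-6 + P)))*((z + P)/(P + P)) = ((P + z) + (-3*P*z + (-6 + P)))*((P + z)/((2*P))) = ((P + z) + (-6 + P - 3*P*z))*((P + z)*(1/(2*P))) = (-6 + z + 2*P - 3*P*z)*((P + z)/(2*P)) = (P + z)*(-6 + z + 2*P - 3*P*z)/(2*P))
1897 - f(-5, 45) = 1897 - ((-5)**2 + 45*(-6 - 3*(-5)**2 + 2*45 + 2*(-5) - 3*45*(-5)) - 5*(-6 + 45))/(2*45) = 1897 - (25 + 45*(-6 - 3*25 + 90 - 10 + 675) - 5*39)/(2*45) = 1897 - (25 + 45*(-6 - 75 + 90 - 10 + 675) - 195)/(2*45) = 1897 - (25 + 45*674 - 195)/(2*45) = 1897 - (25 + 30330 - 195)/(2*45) = 1897 - 30160/(2*45) = 1897 - 1*3016/9 = 1897 - 3016/9 = 14057/9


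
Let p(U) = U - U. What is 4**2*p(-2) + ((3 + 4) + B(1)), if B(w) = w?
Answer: 8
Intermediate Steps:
p(U) = 0
4**2*p(-2) + ((3 + 4) + B(1)) = 4**2*0 + ((3 + 4) + 1) = 16*0 + (7 + 1) = 0 + 8 = 8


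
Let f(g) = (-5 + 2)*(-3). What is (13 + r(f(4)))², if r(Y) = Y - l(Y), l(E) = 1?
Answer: 441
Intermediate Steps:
f(g) = 9 (f(g) = -3*(-3) = 9)
r(Y) = -1 + Y (r(Y) = Y - 1*1 = Y - 1 = -1 + Y)
(13 + r(f(4)))² = (13 + (-1 + 9))² = (13 + 8)² = 21² = 441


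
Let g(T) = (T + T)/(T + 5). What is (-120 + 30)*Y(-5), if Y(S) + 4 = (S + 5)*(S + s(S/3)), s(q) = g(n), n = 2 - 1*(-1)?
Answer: 360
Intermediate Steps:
n = 3 (n = 2 + 1 = 3)
g(T) = 2*T/(5 + T) (g(T) = (2*T)/(5 + T) = 2*T/(5 + T))
s(q) = ¾ (s(q) = 2*3/(5 + 3) = 2*3/8 = 2*3*(⅛) = ¾)
Y(S) = -4 + (5 + S)*(¾ + S) (Y(S) = -4 + (S + 5)*(S + ¾) = -4 + (5 + S)*(¾ + S))
(-120 + 30)*Y(-5) = (-120 + 30)*(-¼ + (-5)² + (23/4)*(-5)) = -90*(-¼ + 25 - 115/4) = -90*(-4) = 360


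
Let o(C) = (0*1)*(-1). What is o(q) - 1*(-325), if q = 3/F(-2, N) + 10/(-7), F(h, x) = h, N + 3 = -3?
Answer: 325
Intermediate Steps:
N = -6 (N = -3 - 3 = -6)
q = -41/14 (q = 3/(-2) + 10/(-7) = 3*(-½) + 10*(-⅐) = -3/2 - 10/7 = -41/14 ≈ -2.9286)
o(C) = 0 (o(C) = 0*(-1) = 0)
o(q) - 1*(-325) = 0 - 1*(-325) = 0 + 325 = 325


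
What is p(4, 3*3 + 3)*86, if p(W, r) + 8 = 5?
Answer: -258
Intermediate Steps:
p(W, r) = -3 (p(W, r) = -8 + 5 = -3)
p(4, 3*3 + 3)*86 = -3*86 = -258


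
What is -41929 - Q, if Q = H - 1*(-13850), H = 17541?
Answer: -73320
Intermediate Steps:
Q = 31391 (Q = 17541 - 1*(-13850) = 17541 + 13850 = 31391)
-41929 - Q = -41929 - 1*31391 = -41929 - 31391 = -73320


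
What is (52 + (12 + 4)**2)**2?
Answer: 94864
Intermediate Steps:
(52 + (12 + 4)**2)**2 = (52 + 16**2)**2 = (52 + 256)**2 = 308**2 = 94864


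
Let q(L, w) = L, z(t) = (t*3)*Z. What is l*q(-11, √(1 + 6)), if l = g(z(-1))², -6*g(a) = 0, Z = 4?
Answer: 0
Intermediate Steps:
z(t) = 12*t (z(t) = (t*3)*4 = (3*t)*4 = 12*t)
g(a) = 0 (g(a) = -⅙*0 = 0)
l = 0 (l = 0² = 0)
l*q(-11, √(1 + 6)) = 0*(-11) = 0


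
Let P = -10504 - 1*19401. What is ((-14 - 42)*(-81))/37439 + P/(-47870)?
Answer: 267350323/358440986 ≈ 0.74587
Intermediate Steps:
P = -29905 (P = -10504 - 19401 = -29905)
((-14 - 42)*(-81))/37439 + P/(-47870) = ((-14 - 42)*(-81))/37439 - 29905/(-47870) = -56*(-81)*(1/37439) - 29905*(-1/47870) = 4536*(1/37439) + 5981/9574 = 4536/37439 + 5981/9574 = 267350323/358440986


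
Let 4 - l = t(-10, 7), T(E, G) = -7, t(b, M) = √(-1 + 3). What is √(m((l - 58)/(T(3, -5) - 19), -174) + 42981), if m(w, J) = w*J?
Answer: √(7202715 - 1131*√2)/13 ≈ 206.42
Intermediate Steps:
t(b, M) = √2
l = 4 - √2 ≈ 2.5858
m(w, J) = J*w
√(m((l - 58)/(T(3, -5) - 19), -174) + 42981) = √(-174*((4 - √2) - 58)/(-7 - 19) + 42981) = √(-174*(-54 - √2)/(-26) + 42981) = √(-174*(-54 - √2)*(-1)/26 + 42981) = √(-174*(27/13 + √2/26) + 42981) = √((-4698/13 - 87*√2/13) + 42981) = √(554055/13 - 87*√2/13)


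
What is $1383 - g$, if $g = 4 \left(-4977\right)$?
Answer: $21291$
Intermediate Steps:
$g = -19908$
$1383 - g = 1383 - -19908 = 1383 + 19908 = 21291$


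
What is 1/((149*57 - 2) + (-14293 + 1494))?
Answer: -1/4308 ≈ -0.00023213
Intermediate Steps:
1/((149*57 - 2) + (-14293 + 1494)) = 1/((8493 - 2) - 12799) = 1/(8491 - 12799) = 1/(-4308) = -1/4308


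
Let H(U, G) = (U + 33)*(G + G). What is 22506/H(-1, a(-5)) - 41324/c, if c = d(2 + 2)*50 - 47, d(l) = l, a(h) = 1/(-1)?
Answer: -3044077/4896 ≈ -621.75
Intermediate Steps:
a(h) = -1
H(U, G) = 2*G*(33 + U) (H(U, G) = (33 + U)*(2*G) = 2*G*(33 + U))
c = 153 (c = (2 + 2)*50 - 47 = 4*50 - 47 = 200 - 47 = 153)
22506/H(-1, a(-5)) - 41324/c = 22506/((2*(-1)*(33 - 1))) - 41324/153 = 22506/((2*(-1)*32)) - 41324*1/153 = 22506/(-64) - 41324/153 = 22506*(-1/64) - 41324/153 = -11253/32 - 41324/153 = -3044077/4896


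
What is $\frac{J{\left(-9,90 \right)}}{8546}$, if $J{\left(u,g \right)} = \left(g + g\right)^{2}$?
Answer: $\frac{16200}{4273} \approx 3.7912$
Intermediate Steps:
$J{\left(u,g \right)} = 4 g^{2}$ ($J{\left(u,g \right)} = \left(2 g\right)^{2} = 4 g^{2}$)
$\frac{J{\left(-9,90 \right)}}{8546} = \frac{4 \cdot 90^{2}}{8546} = 4 \cdot 8100 \cdot \frac{1}{8546} = 32400 \cdot \frac{1}{8546} = \frac{16200}{4273}$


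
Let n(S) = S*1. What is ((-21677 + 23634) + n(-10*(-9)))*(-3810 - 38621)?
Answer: -86856257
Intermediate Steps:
n(S) = S
((-21677 + 23634) + n(-10*(-9)))*(-3810 - 38621) = ((-21677 + 23634) - 10*(-9))*(-3810 - 38621) = (1957 + 90)*(-42431) = 2047*(-42431) = -86856257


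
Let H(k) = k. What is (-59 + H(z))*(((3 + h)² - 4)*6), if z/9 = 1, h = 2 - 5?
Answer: 1200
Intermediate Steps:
h = -3
z = 9 (z = 9*1 = 9)
(-59 + H(z))*(((3 + h)² - 4)*6) = (-59 + 9)*(((3 - 3)² - 4)*6) = -50*(0² - 4)*6 = -50*(0 - 4)*6 = -(-200)*6 = -50*(-24) = 1200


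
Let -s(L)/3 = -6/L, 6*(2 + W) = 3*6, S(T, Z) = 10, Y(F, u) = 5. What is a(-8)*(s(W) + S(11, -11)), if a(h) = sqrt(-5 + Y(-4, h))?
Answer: 0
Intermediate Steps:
W = 1 (W = -2 + (3*6)/6 = -2 + (1/6)*18 = -2 + 3 = 1)
a(h) = 0 (a(h) = sqrt(-5 + 5) = sqrt(0) = 0)
s(L) = 18/L (s(L) = -(-18)/L = 18/L)
a(-8)*(s(W) + S(11, -11)) = 0*(18/1 + 10) = 0*(18*1 + 10) = 0*(18 + 10) = 0*28 = 0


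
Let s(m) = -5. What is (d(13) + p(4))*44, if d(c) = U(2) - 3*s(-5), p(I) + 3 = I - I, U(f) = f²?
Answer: 704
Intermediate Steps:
p(I) = -3 (p(I) = -3 + (I - I) = -3 + 0 = -3)
d(c) = 19 (d(c) = 2² - 3*(-5) = 4 + 15 = 19)
(d(13) + p(4))*44 = (19 - 3)*44 = 16*44 = 704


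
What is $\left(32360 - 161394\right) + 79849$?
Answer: $-49185$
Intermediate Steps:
$\left(32360 - 161394\right) + 79849 = -129034 + 79849 = -49185$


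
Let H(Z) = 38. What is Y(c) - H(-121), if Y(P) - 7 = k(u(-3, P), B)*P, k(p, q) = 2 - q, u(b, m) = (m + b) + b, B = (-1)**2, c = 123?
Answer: 92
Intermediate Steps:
B = 1
u(b, m) = m + 2*b (u(b, m) = (b + m) + b = m + 2*b)
Y(P) = 7 + P (Y(P) = 7 + (2 - 1*1)*P = 7 + (2 - 1)*P = 7 + 1*P = 7 + P)
Y(c) - H(-121) = (7 + 123) - 1*38 = 130 - 38 = 92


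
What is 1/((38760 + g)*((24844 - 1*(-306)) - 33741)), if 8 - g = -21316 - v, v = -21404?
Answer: -1/332299880 ≈ -3.0093e-9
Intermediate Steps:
g = -80 (g = 8 - (-21316 - 1*(-21404)) = 8 - (-21316 + 21404) = 8 - 1*88 = 8 - 88 = -80)
1/((38760 + g)*((24844 - 1*(-306)) - 33741)) = 1/((38760 - 80)*((24844 - 1*(-306)) - 33741)) = 1/(38680*((24844 + 306) - 33741)) = 1/(38680*(25150 - 33741)) = 1/(38680*(-8591)) = 1/(-332299880) = -1/332299880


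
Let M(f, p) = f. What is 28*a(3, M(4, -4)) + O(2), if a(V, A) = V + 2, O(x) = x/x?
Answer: 141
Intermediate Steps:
O(x) = 1
a(V, A) = 2 + V
28*a(3, M(4, -4)) + O(2) = 28*(2 + 3) + 1 = 28*5 + 1 = 140 + 1 = 141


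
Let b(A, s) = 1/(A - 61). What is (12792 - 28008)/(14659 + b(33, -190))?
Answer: -142016/136817 ≈ -1.0380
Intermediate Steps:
b(A, s) = 1/(-61 + A)
(12792 - 28008)/(14659 + b(33, -190)) = (12792 - 28008)/(14659 + 1/(-61 + 33)) = -15216/(14659 + 1/(-28)) = -15216/(14659 - 1/28) = -15216/410451/28 = -15216*28/410451 = -142016/136817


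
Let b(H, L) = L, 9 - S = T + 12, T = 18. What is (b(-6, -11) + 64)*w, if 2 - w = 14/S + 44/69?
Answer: 7420/69 ≈ 107.54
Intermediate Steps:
S = -21 (S = 9 - (18 + 12) = 9 - 1*30 = 9 - 30 = -21)
w = 140/69 (w = 2 - (14/(-21) + 44/69) = 2 - (14*(-1/21) + 44*(1/69)) = 2 - (-2/3 + 44/69) = 2 - 1*(-2/69) = 2 + 2/69 = 140/69 ≈ 2.0290)
(b(-6, -11) + 64)*w = (-11 + 64)*(140/69) = 53*(140/69) = 7420/69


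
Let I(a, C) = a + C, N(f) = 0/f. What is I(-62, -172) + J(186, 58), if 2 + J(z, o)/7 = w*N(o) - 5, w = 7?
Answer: -283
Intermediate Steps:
N(f) = 0
I(a, C) = C + a
J(z, o) = -49 (J(z, o) = -14 + 7*(7*0 - 5) = -14 + 7*(0 - 5) = -14 + 7*(-5) = -14 - 35 = -49)
I(-62, -172) + J(186, 58) = (-172 - 62) - 49 = -234 - 49 = -283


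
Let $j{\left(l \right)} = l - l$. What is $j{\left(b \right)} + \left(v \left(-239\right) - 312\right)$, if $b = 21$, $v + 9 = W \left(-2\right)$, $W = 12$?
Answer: $7575$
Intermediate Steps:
$v = -33$ ($v = -9 + 12 \left(-2\right) = -9 - 24 = -33$)
$j{\left(l \right)} = 0$
$j{\left(b \right)} + \left(v \left(-239\right) - 312\right) = 0 - -7575 = 0 + \left(7887 - 312\right) = 0 + 7575 = 7575$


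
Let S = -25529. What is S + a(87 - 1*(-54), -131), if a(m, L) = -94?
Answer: -25623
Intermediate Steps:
S + a(87 - 1*(-54), -131) = -25529 - 94 = -25623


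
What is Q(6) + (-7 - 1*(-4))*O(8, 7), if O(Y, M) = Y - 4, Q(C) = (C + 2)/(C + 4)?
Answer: -56/5 ≈ -11.200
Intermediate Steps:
Q(C) = (2 + C)/(4 + C)
O(Y, M) = -4 + Y
Q(6) + (-7 - 1*(-4))*O(8, 7) = (2 + 6)/(4 + 6) + (-7 - 1*(-4))*(-4 + 8) = 8/10 + (-7 + 4)*4 = (1/10)*8 - 3*4 = 4/5 - 12 = -56/5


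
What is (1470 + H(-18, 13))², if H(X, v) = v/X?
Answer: 699443809/324 ≈ 2.1588e+6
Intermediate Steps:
(1470 + H(-18, 13))² = (1470 + 13/(-18))² = (1470 + 13*(-1/18))² = (1470 - 13/18)² = (26447/18)² = 699443809/324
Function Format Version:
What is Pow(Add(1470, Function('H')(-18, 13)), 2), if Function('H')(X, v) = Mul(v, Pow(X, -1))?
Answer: Rational(699443809, 324) ≈ 2.1588e+6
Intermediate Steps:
Pow(Add(1470, Function('H')(-18, 13)), 2) = Pow(Add(1470, Mul(13, Pow(-18, -1))), 2) = Pow(Add(1470, Mul(13, Rational(-1, 18))), 2) = Pow(Add(1470, Rational(-13, 18)), 2) = Pow(Rational(26447, 18), 2) = Rational(699443809, 324)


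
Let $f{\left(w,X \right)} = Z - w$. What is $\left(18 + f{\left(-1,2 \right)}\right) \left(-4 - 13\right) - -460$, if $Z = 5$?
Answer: $52$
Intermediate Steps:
$f{\left(w,X \right)} = 5 - w$
$\left(18 + f{\left(-1,2 \right)}\right) \left(-4 - 13\right) - -460 = \left(18 + \left(5 - -1\right)\right) \left(-4 - 13\right) - -460 = \left(18 + \left(5 + 1\right)\right) \left(-17\right) + 460 = \left(18 + 6\right) \left(-17\right) + 460 = 24 \left(-17\right) + 460 = -408 + 460 = 52$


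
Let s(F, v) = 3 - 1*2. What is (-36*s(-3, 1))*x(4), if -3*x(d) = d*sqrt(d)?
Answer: 96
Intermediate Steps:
x(d) = -d**(3/2)/3 (x(d) = -d*sqrt(d)/3 = -d**(3/2)/3)
s(F, v) = 1 (s(F, v) = 3 - 2 = 1)
(-36*s(-3, 1))*x(4) = (-36*1)*(-4**(3/2)/3) = -(-12)*8 = -36*(-8/3) = 96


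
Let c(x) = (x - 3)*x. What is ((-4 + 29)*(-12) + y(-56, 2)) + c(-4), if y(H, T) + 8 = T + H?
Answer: -334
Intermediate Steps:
y(H, T) = -8 + H + T (y(H, T) = -8 + (T + H) = -8 + (H + T) = -8 + H + T)
c(x) = x*(-3 + x) (c(x) = (-3 + x)*x = x*(-3 + x))
((-4 + 29)*(-12) + y(-56, 2)) + c(-4) = ((-4 + 29)*(-12) + (-8 - 56 + 2)) - 4*(-3 - 4) = (25*(-12) - 62) - 4*(-7) = (-300 - 62) + 28 = -362 + 28 = -334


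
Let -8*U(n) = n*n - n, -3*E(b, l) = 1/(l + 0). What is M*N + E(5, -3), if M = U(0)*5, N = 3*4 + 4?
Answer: ⅑ ≈ 0.11111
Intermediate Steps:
E(b, l) = -1/(3*l) (E(b, l) = -1/(3*(l + 0)) = -1/(3*l))
N = 16 (N = 12 + 4 = 16)
U(n) = -n²/8 + n/8 (U(n) = -(n*n - n)/8 = -(n² - n)/8 = -n²/8 + n/8)
M = 0 (M = ((⅛)*0*(1 - 1*0))*5 = ((⅛)*0*(1 + 0))*5 = ((⅛)*0*1)*5 = 0*5 = 0)
M*N + E(5, -3) = 0*16 - ⅓/(-3) = 0 - ⅓*(-⅓) = 0 + ⅑ = ⅑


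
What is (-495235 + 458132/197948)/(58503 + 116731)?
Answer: -12253789956/4335902479 ≈ -2.8261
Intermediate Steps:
(-495235 + 458132/197948)/(58503 + 116731) = (-495235 + 458132*(1/197948))/175234 = (-495235 + 114533/49487)*(1/175234) = -24507579912/49487*1/175234 = -12253789956/4335902479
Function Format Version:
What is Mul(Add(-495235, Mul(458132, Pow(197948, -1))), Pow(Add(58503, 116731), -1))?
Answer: Rational(-12253789956, 4335902479) ≈ -2.8261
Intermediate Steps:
Mul(Add(-495235, Mul(458132, Pow(197948, -1))), Pow(Add(58503, 116731), -1)) = Mul(Add(-495235, Mul(458132, Rational(1, 197948))), Pow(175234, -1)) = Mul(Add(-495235, Rational(114533, 49487)), Rational(1, 175234)) = Mul(Rational(-24507579912, 49487), Rational(1, 175234)) = Rational(-12253789956, 4335902479)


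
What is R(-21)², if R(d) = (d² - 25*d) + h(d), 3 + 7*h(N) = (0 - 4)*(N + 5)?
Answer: 46553329/49 ≈ 9.5007e+5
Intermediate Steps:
h(N) = -23/7 - 4*N/7 (h(N) = -3/7 + ((0 - 4)*(N + 5))/7 = -3/7 + (-4*(5 + N))/7 = -3/7 + (-20 - 4*N)/7 = -3/7 + (-20/7 - 4*N/7) = -23/7 - 4*N/7)
R(d) = -23/7 + d² - 179*d/7 (R(d) = (d² - 25*d) + (-23/7 - 4*d/7) = -23/7 + d² - 179*d/7)
R(-21)² = (-23/7 + (-21)² - 179/7*(-21))² = (-23/7 + 441 + 537)² = (6823/7)² = 46553329/49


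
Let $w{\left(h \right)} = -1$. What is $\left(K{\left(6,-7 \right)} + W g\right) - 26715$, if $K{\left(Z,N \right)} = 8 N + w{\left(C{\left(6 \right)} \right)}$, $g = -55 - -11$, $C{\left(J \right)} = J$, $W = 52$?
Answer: $-29060$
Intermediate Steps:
$g = -44$ ($g = -55 + 11 = -44$)
$K{\left(Z,N \right)} = -1 + 8 N$ ($K{\left(Z,N \right)} = 8 N - 1 = -1 + 8 N$)
$\left(K{\left(6,-7 \right)} + W g\right) - 26715 = \left(\left(-1 + 8 \left(-7\right)\right) + 52 \left(-44\right)\right) - 26715 = \left(\left(-1 - 56\right) - 2288\right) - 26715 = \left(-57 - 2288\right) - 26715 = -2345 - 26715 = -29060$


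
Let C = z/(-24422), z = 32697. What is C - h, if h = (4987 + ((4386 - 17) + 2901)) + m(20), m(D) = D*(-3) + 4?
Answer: -298005519/24422 ≈ -12202.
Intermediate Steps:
m(D) = 4 - 3*D (m(D) = -3*D + 4 = 4 - 3*D)
h = 12201 (h = (4987 + ((4386 - 17) + 2901)) + (4 - 3*20) = (4987 + (4369 + 2901)) + (4 - 60) = (4987 + 7270) - 56 = 12257 - 56 = 12201)
C = -32697/24422 (C = 32697/(-24422) = 32697*(-1/24422) = -32697/24422 ≈ -1.3388)
C - h = -32697/24422 - 1*12201 = -32697/24422 - 12201 = -298005519/24422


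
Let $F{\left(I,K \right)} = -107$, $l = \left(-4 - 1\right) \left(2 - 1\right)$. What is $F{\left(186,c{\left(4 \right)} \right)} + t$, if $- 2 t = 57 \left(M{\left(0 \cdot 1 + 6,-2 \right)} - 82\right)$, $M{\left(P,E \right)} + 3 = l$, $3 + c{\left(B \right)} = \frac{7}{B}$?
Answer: $2458$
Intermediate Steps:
$l = -5$ ($l = \left(-5\right) 1 = -5$)
$c{\left(B \right)} = -3 + \frac{7}{B}$
$M{\left(P,E \right)} = -8$ ($M{\left(P,E \right)} = -3 - 5 = -8$)
$t = 2565$ ($t = - \frac{57 \left(-8 - 82\right)}{2} = - \frac{57 \left(-90\right)}{2} = \left(- \frac{1}{2}\right) \left(-5130\right) = 2565$)
$F{\left(186,c{\left(4 \right)} \right)} + t = -107 + 2565 = 2458$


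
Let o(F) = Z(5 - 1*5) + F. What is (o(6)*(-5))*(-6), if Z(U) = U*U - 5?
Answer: 30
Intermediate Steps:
Z(U) = -5 + U² (Z(U) = U² - 5 = -5 + U²)
o(F) = -5 + F (o(F) = (-5 + (5 - 1*5)²) + F = (-5 + (5 - 5)²) + F = (-5 + 0²) + F = (-5 + 0) + F = -5 + F)
(o(6)*(-5))*(-6) = ((-5 + 6)*(-5))*(-6) = (1*(-5))*(-6) = -5*(-6) = 30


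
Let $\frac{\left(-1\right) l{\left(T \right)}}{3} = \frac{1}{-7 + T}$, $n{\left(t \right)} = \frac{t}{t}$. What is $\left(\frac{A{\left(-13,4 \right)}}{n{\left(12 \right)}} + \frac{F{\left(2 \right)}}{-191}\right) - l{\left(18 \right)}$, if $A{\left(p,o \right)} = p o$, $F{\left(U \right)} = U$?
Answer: $- \frac{108701}{2101} \approx -51.738$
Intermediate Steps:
$n{\left(t \right)} = 1$
$A{\left(p,o \right)} = o p$
$l{\left(T \right)} = - \frac{3}{-7 + T}$
$\left(\frac{A{\left(-13,4 \right)}}{n{\left(12 \right)}} + \frac{F{\left(2 \right)}}{-191}\right) - l{\left(18 \right)} = \left(\frac{4 \left(-13\right)}{1} + \frac{2}{-191}\right) - - \frac{3}{-7 + 18} = \left(\left(-52\right) 1 + 2 \left(- \frac{1}{191}\right)\right) - - \frac{3}{11} = \left(-52 - \frac{2}{191}\right) - \left(-3\right) \frac{1}{11} = - \frac{9934}{191} - - \frac{3}{11} = - \frac{9934}{191} + \frac{3}{11} = - \frac{108701}{2101}$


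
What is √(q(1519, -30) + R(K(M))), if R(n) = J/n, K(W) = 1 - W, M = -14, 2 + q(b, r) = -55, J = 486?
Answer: I*√615/5 ≈ 4.9598*I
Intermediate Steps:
q(b, r) = -57 (q(b, r) = -2 - 55 = -57)
R(n) = 486/n
√(q(1519, -30) + R(K(M))) = √(-57 + 486/(1 - 1*(-14))) = √(-57 + 486/(1 + 14)) = √(-57 + 486/15) = √(-57 + 486*(1/15)) = √(-57 + 162/5) = √(-123/5) = I*√615/5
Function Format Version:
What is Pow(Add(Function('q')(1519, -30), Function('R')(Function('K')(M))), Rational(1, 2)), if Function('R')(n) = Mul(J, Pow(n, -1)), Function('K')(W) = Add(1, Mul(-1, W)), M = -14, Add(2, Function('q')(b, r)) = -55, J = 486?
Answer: Mul(Rational(1, 5), I, Pow(615, Rational(1, 2))) ≈ Mul(4.9598, I)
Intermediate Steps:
Function('q')(b, r) = -57 (Function('q')(b, r) = Add(-2, -55) = -57)
Function('R')(n) = Mul(486, Pow(n, -1))
Pow(Add(Function('q')(1519, -30), Function('R')(Function('K')(M))), Rational(1, 2)) = Pow(Add(-57, Mul(486, Pow(Add(1, Mul(-1, -14)), -1))), Rational(1, 2)) = Pow(Add(-57, Mul(486, Pow(Add(1, 14), -1))), Rational(1, 2)) = Pow(Add(-57, Mul(486, Pow(15, -1))), Rational(1, 2)) = Pow(Add(-57, Mul(486, Rational(1, 15))), Rational(1, 2)) = Pow(Add(-57, Rational(162, 5)), Rational(1, 2)) = Pow(Rational(-123, 5), Rational(1, 2)) = Mul(Rational(1, 5), I, Pow(615, Rational(1, 2)))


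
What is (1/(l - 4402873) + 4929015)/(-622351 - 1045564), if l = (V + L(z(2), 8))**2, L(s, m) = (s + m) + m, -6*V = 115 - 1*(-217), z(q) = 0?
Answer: -195247811935986/66069337229695 ≈ -2.9552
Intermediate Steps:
V = -166/3 (V = -(115 - 1*(-217))/6 = -(115 + 217)/6 = -1/6*332 = -166/3 ≈ -55.333)
L(s, m) = s + 2*m (L(s, m) = (m + s) + m = s + 2*m)
l = 13924/9 (l = (-166/3 + (0 + 2*8))**2 = (-166/3 + (0 + 16))**2 = (-166/3 + 16)**2 = (-118/3)**2 = 13924/9 ≈ 1547.1)
(1/(l - 4402873) + 4929015)/(-622351 - 1045564) = (1/(13924/9 - 4402873) + 4929015)/(-622351 - 1045564) = (1/(-39611933/9) + 4929015)/(-1667915) = (-9/39611933 + 4929015)*(-1/1667915) = (195247811935986/39611933)*(-1/1667915) = -195247811935986/66069337229695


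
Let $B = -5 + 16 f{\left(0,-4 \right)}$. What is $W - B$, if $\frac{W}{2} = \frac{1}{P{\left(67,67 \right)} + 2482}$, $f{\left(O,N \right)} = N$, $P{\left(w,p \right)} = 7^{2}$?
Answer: $\frac{174641}{2531} \approx 69.001$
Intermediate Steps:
$P{\left(w,p \right)} = 49$
$W = \frac{2}{2531}$ ($W = \frac{2}{49 + 2482} = \frac{2}{2531} \approx 0.0007902$)
$B = -69$ ($B = -5 + 16 \left(-4\right) = -5 - 64 = -69$)
$W - B = \frac{2}{2531} - -69 = \frac{2}{2531} + 69 = \frac{174641}{2531}$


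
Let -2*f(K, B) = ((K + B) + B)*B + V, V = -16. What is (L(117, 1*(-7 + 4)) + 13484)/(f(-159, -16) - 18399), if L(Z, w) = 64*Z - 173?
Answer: -20799/19919 ≈ -1.0442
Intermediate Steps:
f(K, B) = 8 - B*(K + 2*B)/2 (f(K, B) = -(((K + B) + B)*B - 16)/2 = -(((B + K) + B)*B - 16)/2 = -((K + 2*B)*B - 16)/2 = -(B*(K + 2*B) - 16)/2 = -(-16 + B*(K + 2*B))/2 = 8 - B*(K + 2*B)/2)
L(Z, w) = -173 + 64*Z
(L(117, 1*(-7 + 4)) + 13484)/(f(-159, -16) - 18399) = ((-173 + 64*117) + 13484)/((8 - 1*(-16)² - ½*(-16)*(-159)) - 18399) = ((-173 + 7488) + 13484)/((8 - 1*256 - 1272) - 18399) = (7315 + 13484)/((8 - 256 - 1272) - 18399) = 20799/(-1520 - 18399) = 20799/(-19919) = 20799*(-1/19919) = -20799/19919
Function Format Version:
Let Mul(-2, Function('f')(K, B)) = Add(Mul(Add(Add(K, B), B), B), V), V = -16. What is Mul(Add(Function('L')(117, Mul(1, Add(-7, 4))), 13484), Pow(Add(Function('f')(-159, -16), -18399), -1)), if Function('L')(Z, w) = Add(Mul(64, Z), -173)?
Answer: Rational(-20799, 19919) ≈ -1.0442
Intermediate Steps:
Function('f')(K, B) = Add(8, Mul(Rational(-1, 2), B, Add(K, Mul(2, B)))) (Function('f')(K, B) = Mul(Rational(-1, 2), Add(Mul(Add(Add(K, B), B), B), -16)) = Mul(Rational(-1, 2), Add(Mul(Add(Add(B, K), B), B), -16)) = Mul(Rational(-1, 2), Add(Mul(Add(K, Mul(2, B)), B), -16)) = Mul(Rational(-1, 2), Add(Mul(B, Add(K, Mul(2, B))), -16)) = Mul(Rational(-1, 2), Add(-16, Mul(B, Add(K, Mul(2, B))))) = Add(8, Mul(Rational(-1, 2), B, Add(K, Mul(2, B)))))
Function('L')(Z, w) = Add(-173, Mul(64, Z))
Mul(Add(Function('L')(117, Mul(1, Add(-7, 4))), 13484), Pow(Add(Function('f')(-159, -16), -18399), -1)) = Mul(Add(Add(-173, Mul(64, 117)), 13484), Pow(Add(Add(8, Mul(-1, Pow(-16, 2)), Mul(Rational(-1, 2), -16, -159)), -18399), -1)) = Mul(Add(Add(-173, 7488), 13484), Pow(Add(Add(8, Mul(-1, 256), -1272), -18399), -1)) = Mul(Add(7315, 13484), Pow(Add(Add(8, -256, -1272), -18399), -1)) = Mul(20799, Pow(Add(-1520, -18399), -1)) = Mul(20799, Pow(-19919, -1)) = Mul(20799, Rational(-1, 19919)) = Rational(-20799, 19919)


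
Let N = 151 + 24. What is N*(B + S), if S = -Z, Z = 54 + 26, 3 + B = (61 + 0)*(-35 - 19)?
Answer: -590975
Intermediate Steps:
N = 175
B = -3297 (B = -3 + (61 + 0)*(-35 - 19) = -3 + 61*(-54) = -3 - 3294 = -3297)
Z = 80
S = -80 (S = -1*80 = -80)
N*(B + S) = 175*(-3297 - 80) = 175*(-3377) = -590975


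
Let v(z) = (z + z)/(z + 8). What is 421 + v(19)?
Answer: 11405/27 ≈ 422.41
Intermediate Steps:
v(z) = 2*z/(8 + z) (v(z) = (2*z)/(8 + z) = 2*z/(8 + z))
421 + v(19) = 421 + 2*19/(8 + 19) = 421 + 2*19/27 = 421 + 2*19*(1/27) = 421 + 38/27 = 11405/27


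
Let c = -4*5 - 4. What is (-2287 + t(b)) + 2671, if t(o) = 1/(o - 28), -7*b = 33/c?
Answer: 597832/1557 ≈ 383.96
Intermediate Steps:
c = -24 (c = -20 - 4 = -24)
b = 11/56 (b = -33/(7*(-24)) = -33*(-1)/(7*24) = -⅐*(-11/8) = 11/56 ≈ 0.19643)
t(o) = 1/(-28 + o)
(-2287 + t(b)) + 2671 = (-2287 + 1/(-28 + 11/56)) + 2671 = (-2287 + 1/(-1557/56)) + 2671 = (-2287 - 56/1557) + 2671 = -3560915/1557 + 2671 = 597832/1557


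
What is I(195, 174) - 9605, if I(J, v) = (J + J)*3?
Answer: -8435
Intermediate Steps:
I(J, v) = 6*J (I(J, v) = (2*J)*3 = 6*J)
I(195, 174) - 9605 = 6*195 - 9605 = 1170 - 9605 = -8435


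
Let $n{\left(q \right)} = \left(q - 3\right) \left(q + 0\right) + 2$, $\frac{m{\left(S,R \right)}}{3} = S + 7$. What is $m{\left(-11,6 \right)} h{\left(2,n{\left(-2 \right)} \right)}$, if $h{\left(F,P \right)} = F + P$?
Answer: $-168$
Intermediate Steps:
$m{\left(S,R \right)} = 21 + 3 S$ ($m{\left(S,R \right)} = 3 \left(S + 7\right) = 3 \left(7 + S\right) = 21 + 3 S$)
$n{\left(q \right)} = 2 + q \left(-3 + q\right)$ ($n{\left(q \right)} = \left(-3 + q\right) q + 2 = q \left(-3 + q\right) + 2 = 2 + q \left(-3 + q\right)$)
$m{\left(-11,6 \right)} h{\left(2,n{\left(-2 \right)} \right)} = \left(21 + 3 \left(-11\right)\right) \left(2 + \left(2 + \left(-2\right)^{2} - -6\right)\right) = \left(21 - 33\right) \left(2 + \left(2 + 4 + 6\right)\right) = - 12 \left(2 + 12\right) = \left(-12\right) 14 = -168$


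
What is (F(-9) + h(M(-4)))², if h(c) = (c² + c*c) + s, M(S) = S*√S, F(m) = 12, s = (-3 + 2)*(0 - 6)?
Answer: 12100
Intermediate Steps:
s = 6 (s = -1*(-6) = 6)
M(S) = S^(3/2)
h(c) = 6 + 2*c² (h(c) = (c² + c*c) + 6 = (c² + c²) + 6 = 2*c² + 6 = 6 + 2*c²)
(F(-9) + h(M(-4)))² = (12 + (6 + 2*((-4)^(3/2))²))² = (12 + (6 + 2*(-8*I)²))² = (12 + (6 + 2*(-64)))² = (12 + (6 - 128))² = (12 - 122)² = (-110)² = 12100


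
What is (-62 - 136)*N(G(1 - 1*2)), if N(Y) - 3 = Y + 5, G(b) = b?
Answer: -1386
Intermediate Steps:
N(Y) = 8 + Y (N(Y) = 3 + (Y + 5) = 3 + (5 + Y) = 8 + Y)
(-62 - 136)*N(G(1 - 1*2)) = (-62 - 136)*(8 + (1 - 1*2)) = -198*(8 + (1 - 2)) = -198*(8 - 1) = -198*7 = -1386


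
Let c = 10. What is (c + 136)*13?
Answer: 1898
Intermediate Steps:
(c + 136)*13 = (10 + 136)*13 = 146*13 = 1898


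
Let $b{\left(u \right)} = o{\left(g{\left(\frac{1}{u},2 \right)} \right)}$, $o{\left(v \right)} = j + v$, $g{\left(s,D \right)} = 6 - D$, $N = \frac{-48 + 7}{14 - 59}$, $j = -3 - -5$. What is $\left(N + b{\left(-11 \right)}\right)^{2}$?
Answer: $\frac{96721}{2025} \approx 47.763$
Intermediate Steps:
$j = 2$ ($j = -3 + 5 = 2$)
$N = \frac{41}{45}$ ($N = - \frac{41}{-45} = \left(-41\right) \left(- \frac{1}{45}\right) = \frac{41}{45} \approx 0.91111$)
$o{\left(v \right)} = 2 + v$
$b{\left(u \right)} = 6$ ($b{\left(u \right)} = 2 + \left(6 - 2\right) = 2 + 4 = 6$)
$\left(N + b{\left(-11 \right)}\right)^{2} = \left(\frac{41}{45} + 6\right)^{2} = \left(\frac{311}{45}\right)^{2} = \frac{96721}{2025}$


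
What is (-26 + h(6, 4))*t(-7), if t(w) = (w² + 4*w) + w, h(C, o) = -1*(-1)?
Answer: -350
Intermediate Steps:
h(C, o) = 1
t(w) = w² + 5*w
(-26 + h(6, 4))*t(-7) = (-26 + 1)*(-7*(5 - 7)) = -(-175)*(-2) = -25*14 = -350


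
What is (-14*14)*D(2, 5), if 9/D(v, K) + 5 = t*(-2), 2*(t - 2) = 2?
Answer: 1764/11 ≈ 160.36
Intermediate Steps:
t = 3 (t = 2 + (½)*2 = 2 + 1 = 3)
D(v, K) = -9/11 (D(v, K) = 9/(-5 + 3*(-2)) = 9/(-5 - 6) = 9/(-11) = 9*(-1/11) = -9/11)
(-14*14)*D(2, 5) = -14*14*(-9/11) = -196*(-9/11) = 1764/11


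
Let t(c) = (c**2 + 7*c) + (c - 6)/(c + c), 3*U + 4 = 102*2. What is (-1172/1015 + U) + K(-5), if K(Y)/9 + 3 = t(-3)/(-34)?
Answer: 8549797/207060 ≈ 41.291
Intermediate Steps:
U = 200/3 (U = -4/3 + (102*2)/3 = -4/3 + (1/3)*204 = -4/3 + 68 = 200/3 ≈ 66.667)
t(c) = c**2 + 7*c + (-6 + c)/(2*c) (t(c) = (c**2 + 7*c) + (-6 + c)/((2*c)) = (c**2 + 7*c) + (-6 + c)*(1/(2*c)) = (c**2 + 7*c) + (-6 + c)/(2*c) = c**2 + 7*c + (-6 + c)/(2*c))
K(Y) = -1647/68 (K(Y) = -27 + 9*((1/2 + (-3)**2 - 3/(-3) + 7*(-3))/(-34)) = -27 + 9*((1/2 + 9 - 3*(-1/3) - 21)*(-1/34)) = -27 + 9*((1/2 + 9 + 1 - 21)*(-1/34)) = -27 + 9*(-21/2*(-1/34)) = -27 + 9*(21/68) = -27 + 189/68 = -1647/68)
(-1172/1015 + U) + K(-5) = (-1172/1015 + 200/3) - 1647/68 = 199484/3045 - 1647/68 = 8549797/207060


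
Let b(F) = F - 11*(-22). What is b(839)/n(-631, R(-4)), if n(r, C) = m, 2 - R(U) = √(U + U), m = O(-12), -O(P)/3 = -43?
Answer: 1081/129 ≈ 8.3799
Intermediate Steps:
O(P) = 129 (O(P) = -3*(-43) = 129)
b(F) = 242 + F (b(F) = F + 242 = 242 + F)
m = 129
R(U) = 2 - √2*√U (R(U) = 2 - √(U + U) = 2 - √(2*U) = 2 - √2*√U)
n(r, C) = 129
b(839)/n(-631, R(-4)) = (242 + 839)/129 = 1081*(1/129) = 1081/129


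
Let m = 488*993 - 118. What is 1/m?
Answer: 1/484466 ≈ 2.0641e-6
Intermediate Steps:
m = 484466 (m = 484584 - 118 = 484466)
1/m = 1/484466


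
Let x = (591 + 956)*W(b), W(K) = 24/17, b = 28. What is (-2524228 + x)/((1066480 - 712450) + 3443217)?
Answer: -2522044/3797247 ≈ -0.66418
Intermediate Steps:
W(K) = 24/17 (W(K) = 24*(1/17) = 24/17)
x = 2184 (x = (591 + 956)*(24/17) = 1547*(24/17) = 2184)
(-2524228 + x)/((1066480 - 712450) + 3443217) = (-2524228 + 2184)/((1066480 - 712450) + 3443217) = -2522044/(354030 + 3443217) = -2522044/3797247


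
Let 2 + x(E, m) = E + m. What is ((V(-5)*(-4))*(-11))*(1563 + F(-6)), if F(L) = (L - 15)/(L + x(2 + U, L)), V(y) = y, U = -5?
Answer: -5850240/17 ≈ -3.4413e+5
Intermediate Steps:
x(E, m) = -2 + E + m (x(E, m) = -2 + (E + m) = -2 + E + m)
F(L) = (-15 + L)/(-5 + 2*L) (F(L) = (L - 15)/(L + (-2 + (2 - 5) + L)) = (-15 + L)/(L + (-2 - 3 + L)) = (-15 + L)/(L + (-5 + L)) = (-15 + L)/(-5 + 2*L))
((V(-5)*(-4))*(-11))*(1563 + F(-6)) = (-5*(-4)*(-11))*(1563 + (-15 - 6)/(-5 + 2*(-6))) = (20*(-11))*(1563 - 21/(-5 - 12)) = -220*(1563 - 21/(-17)) = -220*(1563 - 1/17*(-21)) = -220*(1563 + 21/17) = -220*26592/17 = -5850240/17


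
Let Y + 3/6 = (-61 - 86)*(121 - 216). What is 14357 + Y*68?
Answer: 963943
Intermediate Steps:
Y = 27929/2 (Y = -½ + (-61 - 86)*(121 - 216) = -½ - 147*(-95) = -½ + 13965 = 27929/2 ≈ 13965.)
14357 + Y*68 = 14357 + (27929/2)*68 = 14357 + 949586 = 963943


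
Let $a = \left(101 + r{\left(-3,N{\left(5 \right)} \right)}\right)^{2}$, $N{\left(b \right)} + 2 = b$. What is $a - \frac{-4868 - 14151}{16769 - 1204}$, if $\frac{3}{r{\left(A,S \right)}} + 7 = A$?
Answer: $\frac{287010447}{28300} \approx 10142.0$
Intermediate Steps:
$N{\left(b \right)} = -2 + b$
$r{\left(A,S \right)} = \frac{3}{-7 + A}$
$a = \frac{1014049}{100}$ ($a = \left(101 + \frac{3}{-7 - 3}\right)^{2} = \left(101 + \frac{3}{-10}\right)^{2} = \left(101 + 3 \left(- \frac{1}{10}\right)\right)^{2} = \left(101 - \frac{3}{10}\right)^{2} = \left(\frac{1007}{10}\right)^{2} = \frac{1014049}{100} \approx 10140.0$)
$a - \frac{-4868 - 14151}{16769 - 1204} = \frac{1014049}{100} - \frac{-4868 - 14151}{16769 - 1204} = \frac{1014049}{100} - - \frac{19019}{15565} = \frac{1014049}{100} - \left(-19019\right) \frac{1}{15565} = \frac{1014049}{100} - - \frac{1729}{1415} = \frac{1014049}{100} + \frac{1729}{1415} = \frac{287010447}{28300}$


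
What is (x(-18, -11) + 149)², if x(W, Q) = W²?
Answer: 223729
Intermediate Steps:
(x(-18, -11) + 149)² = ((-18)² + 149)² = (324 + 149)² = 473² = 223729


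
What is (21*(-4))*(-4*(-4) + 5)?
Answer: -1764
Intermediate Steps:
(21*(-4))*(-4*(-4) + 5) = -84*(16 + 5) = -84*21 = -1764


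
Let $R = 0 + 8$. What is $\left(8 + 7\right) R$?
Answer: $120$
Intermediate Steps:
$R = 8$
$\left(8 + 7\right) R = \left(8 + 7\right) 8 = 15 \cdot 8 = 120$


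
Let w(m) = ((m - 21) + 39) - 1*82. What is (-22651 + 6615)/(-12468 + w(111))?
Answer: 16036/12421 ≈ 1.2910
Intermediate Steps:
w(m) = -64 + m (w(m) = ((-21 + m) + 39) - 82 = (18 + m) - 82 = -64 + m)
(-22651 + 6615)/(-12468 + w(111)) = (-22651 + 6615)/(-12468 + (-64 + 111)) = -16036/(-12468 + 47) = -16036/(-12421) = -16036*(-1/12421) = 16036/12421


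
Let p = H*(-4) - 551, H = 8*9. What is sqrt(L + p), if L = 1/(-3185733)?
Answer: 2*I*sqrt(2128730674040301)/3185733 ≈ 28.965*I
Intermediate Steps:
H = 72
L = -1/3185733 ≈ -3.1390e-7
p = -839 (p = 72*(-4) - 551 = -288 - 551 = -839)
sqrt(L + p) = sqrt(-1/3185733 - 839) = sqrt(-2672829988/3185733) = 2*I*sqrt(2128730674040301)/3185733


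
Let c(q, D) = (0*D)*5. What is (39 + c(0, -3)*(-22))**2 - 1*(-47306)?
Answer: 48827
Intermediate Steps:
c(q, D) = 0 (c(q, D) = 0*5 = 0)
(39 + c(0, -3)*(-22))**2 - 1*(-47306) = (39 + 0*(-22))**2 - 1*(-47306) = (39 + 0)**2 + 47306 = 39**2 + 47306 = 1521 + 47306 = 48827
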